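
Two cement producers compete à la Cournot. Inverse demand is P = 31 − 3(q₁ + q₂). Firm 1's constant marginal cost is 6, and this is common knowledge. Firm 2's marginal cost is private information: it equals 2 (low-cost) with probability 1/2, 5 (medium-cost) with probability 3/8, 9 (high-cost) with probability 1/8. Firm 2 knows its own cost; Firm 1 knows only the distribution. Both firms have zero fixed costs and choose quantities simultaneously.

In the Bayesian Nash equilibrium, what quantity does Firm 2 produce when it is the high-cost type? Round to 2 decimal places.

Each type of Firm 2 best-responds to q₁; Firm 1 best-responds to the expected q₂ over Firm 2's types.
Firm 2 with cost c maximizes (31 − 3(q₁+q₂) − c)·q₂, giving q₂(c) = (31 − c − 3q₁)/6.
E[c₂] = 1/2·2 + 3/8·5 + 1/8·9 = 4
Firm 1's FOC against E[q₂] yields q₁ = (31 − 2·6 + E[c₂])/9 = (31 − 12 + 4)/9 = 2.55556.
q₂(high-cost) = (31 − 9 − 3·2.55556)/6 = 2.38889.

2.39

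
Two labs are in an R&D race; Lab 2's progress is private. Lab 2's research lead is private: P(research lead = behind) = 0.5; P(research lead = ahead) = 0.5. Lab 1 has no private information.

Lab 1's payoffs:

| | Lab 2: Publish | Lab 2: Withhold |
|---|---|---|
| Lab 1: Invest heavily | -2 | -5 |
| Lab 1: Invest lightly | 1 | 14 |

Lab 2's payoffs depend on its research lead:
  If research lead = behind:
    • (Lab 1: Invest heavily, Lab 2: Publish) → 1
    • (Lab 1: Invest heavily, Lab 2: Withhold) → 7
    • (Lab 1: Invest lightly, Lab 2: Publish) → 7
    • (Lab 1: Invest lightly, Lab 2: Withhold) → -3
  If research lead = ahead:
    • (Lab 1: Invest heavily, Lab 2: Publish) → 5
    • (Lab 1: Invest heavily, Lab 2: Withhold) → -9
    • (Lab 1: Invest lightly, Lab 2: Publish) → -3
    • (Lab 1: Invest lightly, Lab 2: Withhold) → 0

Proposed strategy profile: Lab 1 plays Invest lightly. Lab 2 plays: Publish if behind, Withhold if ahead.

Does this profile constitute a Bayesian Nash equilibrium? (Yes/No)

Lab 1 plays Invest lightly: E[Invest lightly] = 0.5·(1) + 0.5·(14) = 7.5; E[Invest heavily] = -3.5. Best-responding. ✓
Lab 2 (research lead behind), facing Invest lightly: Publish gives 7, Withhold gives -3. Proposed Publish is best. ✓
Lab 2 (research lead ahead), facing Invest lightly: Publish gives -3, Withhold gives 0. Proposed Withhold is best. ✓

Yes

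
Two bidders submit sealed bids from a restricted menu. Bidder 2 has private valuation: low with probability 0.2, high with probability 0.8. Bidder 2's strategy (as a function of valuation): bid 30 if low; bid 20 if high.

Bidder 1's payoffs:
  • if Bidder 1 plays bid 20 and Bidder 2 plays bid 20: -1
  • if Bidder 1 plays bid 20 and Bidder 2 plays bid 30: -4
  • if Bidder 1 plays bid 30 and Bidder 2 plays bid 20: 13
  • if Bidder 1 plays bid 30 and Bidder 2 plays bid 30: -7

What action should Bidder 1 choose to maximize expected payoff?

bid 30

Compute Bidder 1's expected payoff for each action, taking the expectation over Bidder 2's type.
E[bid 20] = 0.2·(-4) + 0.8·(-1) = -1.6
E[bid 30] = 0.2·(-7) + 0.8·(13) = 9
Best response: bid 30 (9 is the largest).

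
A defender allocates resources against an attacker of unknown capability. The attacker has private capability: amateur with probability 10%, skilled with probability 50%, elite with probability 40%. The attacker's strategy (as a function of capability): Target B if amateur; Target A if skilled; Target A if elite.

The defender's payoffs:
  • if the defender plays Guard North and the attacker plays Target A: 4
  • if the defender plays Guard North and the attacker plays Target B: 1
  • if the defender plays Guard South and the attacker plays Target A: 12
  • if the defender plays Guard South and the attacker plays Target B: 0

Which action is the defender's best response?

Guard South

Compute the defender's expected payoff for each action, taking the expectation over the attacker's type.
E[Guard North] = 0.1·(1) + 0.5·(4) + 0.4·(4) = 3.7
E[Guard South] = 0.1·(0) + 0.5·(12) + 0.4·(12) = 10.8
Best response: Guard South (10.8 is the largest).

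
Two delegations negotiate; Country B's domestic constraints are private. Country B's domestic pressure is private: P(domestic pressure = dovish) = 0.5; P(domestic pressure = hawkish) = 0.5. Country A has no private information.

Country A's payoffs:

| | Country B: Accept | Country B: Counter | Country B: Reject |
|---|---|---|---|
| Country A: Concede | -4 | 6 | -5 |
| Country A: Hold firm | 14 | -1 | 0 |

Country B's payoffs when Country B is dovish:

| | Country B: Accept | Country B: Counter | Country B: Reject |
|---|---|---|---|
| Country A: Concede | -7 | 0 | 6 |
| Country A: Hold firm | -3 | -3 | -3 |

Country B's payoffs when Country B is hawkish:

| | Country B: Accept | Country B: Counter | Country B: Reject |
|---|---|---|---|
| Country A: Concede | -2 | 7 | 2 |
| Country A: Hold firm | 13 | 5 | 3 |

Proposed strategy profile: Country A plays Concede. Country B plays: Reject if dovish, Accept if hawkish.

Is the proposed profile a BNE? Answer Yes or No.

No

Country A plays Concede: E[Concede] = 0.5·(-5) + 0.5·(-4) = -4.5; E[Hold firm] = 7. Not best-responding. ✗
Country B (domestic pressure dovish), facing Concede: Accept gives -7, Counter gives 0, Reject gives 6. Proposed Reject is best. ✓
Country B (domestic pressure hawkish), facing Concede: Accept gives -2, Counter gives 7, Reject gives 2. Proposed Accept is not best — profitable deviation exists. ✗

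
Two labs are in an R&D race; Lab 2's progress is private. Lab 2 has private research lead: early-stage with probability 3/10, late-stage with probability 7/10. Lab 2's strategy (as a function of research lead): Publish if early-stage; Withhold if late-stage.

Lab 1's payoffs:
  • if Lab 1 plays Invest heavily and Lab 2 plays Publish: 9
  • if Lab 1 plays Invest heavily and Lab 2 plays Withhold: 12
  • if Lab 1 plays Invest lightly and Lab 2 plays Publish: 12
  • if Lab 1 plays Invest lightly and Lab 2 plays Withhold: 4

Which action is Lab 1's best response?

Invest heavily

Compute Lab 1's expected payoff for each action, taking the expectation over Lab 2's type.
E[Invest heavily] = 3/10·(9) + 7/10·(12) = 111/10
E[Invest lightly] = 3/10·(12) + 7/10·(4) = 32/5
Best response: Invest heavily (111/10 is the largest).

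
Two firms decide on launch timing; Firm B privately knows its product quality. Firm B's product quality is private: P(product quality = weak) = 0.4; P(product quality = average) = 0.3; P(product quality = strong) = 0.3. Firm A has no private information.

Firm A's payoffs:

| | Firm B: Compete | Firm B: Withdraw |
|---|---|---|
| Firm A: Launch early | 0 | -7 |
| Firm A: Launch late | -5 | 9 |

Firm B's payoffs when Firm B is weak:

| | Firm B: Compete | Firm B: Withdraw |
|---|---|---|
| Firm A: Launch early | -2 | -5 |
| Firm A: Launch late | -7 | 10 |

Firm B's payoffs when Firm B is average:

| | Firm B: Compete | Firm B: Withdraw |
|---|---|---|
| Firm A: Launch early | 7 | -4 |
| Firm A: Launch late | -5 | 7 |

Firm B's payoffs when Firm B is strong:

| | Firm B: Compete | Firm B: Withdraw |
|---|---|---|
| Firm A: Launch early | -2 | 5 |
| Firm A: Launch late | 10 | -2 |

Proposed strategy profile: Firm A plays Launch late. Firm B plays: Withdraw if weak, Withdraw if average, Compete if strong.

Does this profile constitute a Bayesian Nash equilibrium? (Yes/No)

Firm A plays Launch late: E[Launch late] = 0.4·(9) + 0.3·(9) + 0.3·(-5) = 4.8; E[Launch early] = -4.9. Best-responding. ✓
Firm B (product quality weak), facing Launch late: Compete gives -7, Withdraw gives 10. Proposed Withdraw is best. ✓
Firm B (product quality average), facing Launch late: Compete gives -5, Withdraw gives 7. Proposed Withdraw is best. ✓
Firm B (product quality strong), facing Launch late: Compete gives 10, Withdraw gives -2. Proposed Compete is best. ✓

Yes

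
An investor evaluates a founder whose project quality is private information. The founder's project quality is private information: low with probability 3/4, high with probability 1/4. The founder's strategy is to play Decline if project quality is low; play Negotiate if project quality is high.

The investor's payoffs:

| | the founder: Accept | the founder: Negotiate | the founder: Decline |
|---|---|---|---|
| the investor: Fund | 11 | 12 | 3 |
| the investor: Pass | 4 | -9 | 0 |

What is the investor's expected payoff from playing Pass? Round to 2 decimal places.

E[Pass] = 3/4·0 + 1/4·(-9) = 0 + (-9/4) = -9/4

-2.25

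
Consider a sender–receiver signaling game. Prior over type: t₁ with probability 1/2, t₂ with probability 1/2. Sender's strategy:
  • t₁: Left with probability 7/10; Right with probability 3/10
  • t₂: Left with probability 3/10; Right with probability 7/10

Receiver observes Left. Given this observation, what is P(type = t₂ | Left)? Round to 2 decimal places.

P(Left) = (1/2)·(7/10) + (1/2)·(3/10) = 1/2
P(t₂ | Left) = ((1/2)·(3/10)) / (1/2) = (3/20) / (1/2) = 3/10

0.30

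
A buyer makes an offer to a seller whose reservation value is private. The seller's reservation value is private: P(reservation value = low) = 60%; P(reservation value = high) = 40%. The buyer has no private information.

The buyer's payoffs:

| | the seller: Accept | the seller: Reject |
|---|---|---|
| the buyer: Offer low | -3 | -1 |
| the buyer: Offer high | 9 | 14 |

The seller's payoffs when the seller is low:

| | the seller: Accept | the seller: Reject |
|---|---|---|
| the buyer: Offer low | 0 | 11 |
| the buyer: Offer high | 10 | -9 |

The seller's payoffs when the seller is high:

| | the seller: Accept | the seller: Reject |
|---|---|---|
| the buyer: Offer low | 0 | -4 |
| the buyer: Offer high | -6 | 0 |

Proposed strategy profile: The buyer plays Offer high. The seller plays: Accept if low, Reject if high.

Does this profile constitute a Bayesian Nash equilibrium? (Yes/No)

A profile is a BNE iff every type of every player is best-responding given beliefs about the other side.
The buyer plays Offer high: E[Offer high] = 0.6·(9) + 0.4·(14) = 11; E[Offer low] = -2.2. Best-responding. ✓
The seller (reservation value low), facing Offer high: Accept gives 10, Reject gives -9. Proposed Accept is best. ✓
The seller (reservation value high), facing Offer high: Accept gives -6, Reject gives 0. Proposed Reject is best. ✓

Yes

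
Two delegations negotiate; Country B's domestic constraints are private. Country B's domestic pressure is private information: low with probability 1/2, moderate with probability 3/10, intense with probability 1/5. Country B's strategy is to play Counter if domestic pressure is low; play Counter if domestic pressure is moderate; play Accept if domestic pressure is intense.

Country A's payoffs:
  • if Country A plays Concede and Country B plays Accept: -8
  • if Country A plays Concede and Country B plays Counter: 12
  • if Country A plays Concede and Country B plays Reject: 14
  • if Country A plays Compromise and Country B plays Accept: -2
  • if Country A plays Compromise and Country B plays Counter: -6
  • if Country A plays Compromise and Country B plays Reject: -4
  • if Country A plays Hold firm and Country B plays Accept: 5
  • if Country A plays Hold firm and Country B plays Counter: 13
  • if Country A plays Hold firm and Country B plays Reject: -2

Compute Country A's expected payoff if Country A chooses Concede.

8

E[Concede] = 1/2·12 + 3/10·12 + 1/5·(-8) = 6 + 18/5 + (-8/5) = 8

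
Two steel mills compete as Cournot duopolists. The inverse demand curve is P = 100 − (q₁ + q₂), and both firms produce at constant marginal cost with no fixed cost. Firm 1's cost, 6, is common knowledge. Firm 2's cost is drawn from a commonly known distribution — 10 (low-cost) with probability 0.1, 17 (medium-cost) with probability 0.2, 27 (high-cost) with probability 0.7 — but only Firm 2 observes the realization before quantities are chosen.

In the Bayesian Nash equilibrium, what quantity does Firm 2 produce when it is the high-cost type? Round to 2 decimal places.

17.95

Firm 2 with cost c maximizes (100 − (q₁+q₂) − c)·q₂, giving q₂(c) = (100 − c − q₁)/2.
E[c₂] = 0.1·10 + 0.2·17 + 0.7·27 = 23.3
Firm 1's FOC against E[q₂] yields q₁ = (100 − 2·6 + E[c₂])/3 = (100 − 12 + 23.3)/3 = 37.1.
q₂(high-cost) = (100 − 27 − 37.1)/2 = 17.95.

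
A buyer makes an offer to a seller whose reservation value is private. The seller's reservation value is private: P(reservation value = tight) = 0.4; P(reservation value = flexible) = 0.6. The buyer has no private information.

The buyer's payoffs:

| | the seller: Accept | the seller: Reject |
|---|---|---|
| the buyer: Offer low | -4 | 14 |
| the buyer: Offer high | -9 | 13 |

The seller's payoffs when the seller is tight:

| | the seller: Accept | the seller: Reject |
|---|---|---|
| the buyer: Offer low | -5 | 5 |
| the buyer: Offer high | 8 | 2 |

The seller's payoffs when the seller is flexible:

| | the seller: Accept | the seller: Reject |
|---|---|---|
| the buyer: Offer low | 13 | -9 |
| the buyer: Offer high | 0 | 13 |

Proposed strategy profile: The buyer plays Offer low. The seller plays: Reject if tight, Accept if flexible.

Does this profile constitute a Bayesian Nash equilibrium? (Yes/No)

The buyer plays Offer low: E[Offer low] = 0.4·(14) + 0.6·(-4) = 3.2; E[Offer high] = -0.2. Best-responding. ✓
The seller (reservation value tight), facing Offer low: Accept gives -5, Reject gives 5. Proposed Reject is best. ✓
The seller (reservation value flexible), facing Offer low: Accept gives 13, Reject gives -9. Proposed Accept is best. ✓

Yes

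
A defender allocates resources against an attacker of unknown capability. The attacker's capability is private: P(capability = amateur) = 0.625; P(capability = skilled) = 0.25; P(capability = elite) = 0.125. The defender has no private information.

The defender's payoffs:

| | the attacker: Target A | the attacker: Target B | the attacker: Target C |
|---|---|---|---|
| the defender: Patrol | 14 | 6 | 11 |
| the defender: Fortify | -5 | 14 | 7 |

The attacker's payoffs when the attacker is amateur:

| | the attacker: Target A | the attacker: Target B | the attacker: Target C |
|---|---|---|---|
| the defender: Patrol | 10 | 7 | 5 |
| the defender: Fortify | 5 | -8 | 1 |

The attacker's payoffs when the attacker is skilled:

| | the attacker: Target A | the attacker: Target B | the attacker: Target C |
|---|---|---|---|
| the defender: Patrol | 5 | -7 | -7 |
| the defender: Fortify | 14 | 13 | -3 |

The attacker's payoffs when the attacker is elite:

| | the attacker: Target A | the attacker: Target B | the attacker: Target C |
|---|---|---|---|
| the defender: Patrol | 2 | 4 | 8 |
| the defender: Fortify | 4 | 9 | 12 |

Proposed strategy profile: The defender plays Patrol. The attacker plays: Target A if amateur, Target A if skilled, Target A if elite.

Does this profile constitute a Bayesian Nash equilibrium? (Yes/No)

The defender plays Patrol: E[Patrol] = 0.625·(14) + 0.25·(14) + 0.125·(14) = 14; E[Fortify] = -5. Best-responding. ✓
The attacker (capability amateur), facing Patrol: Target A gives 10, Target B gives 7, Target C gives 5. Proposed Target A is best. ✓
The attacker (capability skilled), facing Patrol: Target A gives 5, Target B gives -7, Target C gives -7. Proposed Target A is best. ✓
The attacker (capability elite), facing Patrol: Target A gives 2, Target B gives 4, Target C gives 8. Proposed Target A is not best — profitable deviation exists. ✗

No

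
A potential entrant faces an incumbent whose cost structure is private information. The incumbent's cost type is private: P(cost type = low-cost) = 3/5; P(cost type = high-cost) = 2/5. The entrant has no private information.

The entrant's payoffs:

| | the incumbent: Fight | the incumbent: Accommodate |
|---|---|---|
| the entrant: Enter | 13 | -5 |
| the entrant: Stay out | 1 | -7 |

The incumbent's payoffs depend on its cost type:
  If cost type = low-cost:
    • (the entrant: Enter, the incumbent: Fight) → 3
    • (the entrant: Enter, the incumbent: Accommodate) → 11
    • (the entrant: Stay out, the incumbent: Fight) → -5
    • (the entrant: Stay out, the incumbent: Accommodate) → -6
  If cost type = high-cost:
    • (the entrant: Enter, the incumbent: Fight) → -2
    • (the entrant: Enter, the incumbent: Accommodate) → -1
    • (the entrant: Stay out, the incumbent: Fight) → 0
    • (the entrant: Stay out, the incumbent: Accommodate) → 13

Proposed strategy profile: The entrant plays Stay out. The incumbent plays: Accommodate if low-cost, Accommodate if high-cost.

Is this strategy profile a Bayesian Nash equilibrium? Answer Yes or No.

No

A profile is a BNE iff every type of every player is best-responding given beliefs about the other side.
The entrant plays Stay out: E[Stay out] = 3/5·(-7) + 2/5·(-7) = -7; E[Enter] = -5. Not best-responding. ✗
The incumbent (cost type low-cost), facing Stay out: Fight gives -5, Accommodate gives -6. Proposed Accommodate is not best — profitable deviation exists. ✗
The incumbent (cost type high-cost), facing Stay out: Fight gives 0, Accommodate gives 13. Proposed Accommodate is best. ✓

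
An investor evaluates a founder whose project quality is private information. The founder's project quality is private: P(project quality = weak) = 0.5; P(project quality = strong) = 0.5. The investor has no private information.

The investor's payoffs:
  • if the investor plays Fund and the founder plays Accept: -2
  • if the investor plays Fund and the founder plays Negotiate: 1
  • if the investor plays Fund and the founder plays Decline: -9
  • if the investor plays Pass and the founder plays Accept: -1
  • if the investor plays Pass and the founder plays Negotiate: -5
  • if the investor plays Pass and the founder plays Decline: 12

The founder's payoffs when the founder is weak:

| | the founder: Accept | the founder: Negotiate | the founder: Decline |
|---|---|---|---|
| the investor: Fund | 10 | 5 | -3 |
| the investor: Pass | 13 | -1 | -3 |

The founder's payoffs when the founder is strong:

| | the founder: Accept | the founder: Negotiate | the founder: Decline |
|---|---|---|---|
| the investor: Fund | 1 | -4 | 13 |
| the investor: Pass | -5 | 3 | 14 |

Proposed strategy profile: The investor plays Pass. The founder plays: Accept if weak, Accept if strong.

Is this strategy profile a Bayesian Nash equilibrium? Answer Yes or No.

No

The investor plays Pass: E[Pass] = 0.5·(-1) + 0.5·(-1) = -1; E[Fund] = -2. Best-responding. ✓
The founder (project quality weak), facing Pass: Accept gives 13, Negotiate gives -1, Decline gives -3. Proposed Accept is best. ✓
The founder (project quality strong), facing Pass: Accept gives -5, Negotiate gives 3, Decline gives 14. Proposed Accept is not best — profitable deviation exists. ✗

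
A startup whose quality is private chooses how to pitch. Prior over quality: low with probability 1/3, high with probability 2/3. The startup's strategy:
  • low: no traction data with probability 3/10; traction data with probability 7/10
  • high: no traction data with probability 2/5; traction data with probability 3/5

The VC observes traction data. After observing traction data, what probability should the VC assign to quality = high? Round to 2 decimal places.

P(traction data) = (1/3)·(7/10) + (2/3)·(3/5) = 19/30
P(high | traction data) = ((2/3)·(3/5)) / (19/30) = (2/5) / (19/30) = 12/19

0.63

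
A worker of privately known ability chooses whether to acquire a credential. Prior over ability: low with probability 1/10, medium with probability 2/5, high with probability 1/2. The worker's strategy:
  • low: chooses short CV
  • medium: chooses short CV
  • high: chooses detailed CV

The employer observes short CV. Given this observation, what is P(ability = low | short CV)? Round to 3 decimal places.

Apply Bayes' rule using the sender's strategy as the likelihood.
P(short CV) = (1/10)·1 + (2/5)·1 + (1/2)·0 = 1/2
P(low | short CV) = ((1/10)·1) / (1/2) = (1/10) / (1/2) = 1/5

0.200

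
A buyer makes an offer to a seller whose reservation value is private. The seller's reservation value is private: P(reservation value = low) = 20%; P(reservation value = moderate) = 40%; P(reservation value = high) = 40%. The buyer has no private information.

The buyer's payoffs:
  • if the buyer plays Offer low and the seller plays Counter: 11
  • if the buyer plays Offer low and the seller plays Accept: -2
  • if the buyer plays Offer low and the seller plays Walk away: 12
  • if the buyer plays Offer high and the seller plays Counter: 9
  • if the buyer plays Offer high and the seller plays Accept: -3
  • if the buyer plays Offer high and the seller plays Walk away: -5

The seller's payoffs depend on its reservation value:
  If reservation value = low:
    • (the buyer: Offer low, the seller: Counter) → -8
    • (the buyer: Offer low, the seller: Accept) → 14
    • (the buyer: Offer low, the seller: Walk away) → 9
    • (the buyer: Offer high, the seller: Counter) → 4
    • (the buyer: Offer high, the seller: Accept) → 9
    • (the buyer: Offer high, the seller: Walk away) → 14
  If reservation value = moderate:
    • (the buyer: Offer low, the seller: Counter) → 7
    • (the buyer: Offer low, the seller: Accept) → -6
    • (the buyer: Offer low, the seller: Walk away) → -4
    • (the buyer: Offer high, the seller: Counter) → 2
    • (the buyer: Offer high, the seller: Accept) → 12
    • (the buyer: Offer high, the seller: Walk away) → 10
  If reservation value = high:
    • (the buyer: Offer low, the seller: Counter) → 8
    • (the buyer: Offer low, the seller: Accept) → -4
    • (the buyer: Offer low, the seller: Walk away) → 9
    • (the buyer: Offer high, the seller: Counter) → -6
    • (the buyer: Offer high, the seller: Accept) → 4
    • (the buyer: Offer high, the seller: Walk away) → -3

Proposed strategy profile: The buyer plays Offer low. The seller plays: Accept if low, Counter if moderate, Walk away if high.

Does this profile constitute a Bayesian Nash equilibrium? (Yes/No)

The buyer plays Offer low: E[Offer low] = 0.2·(-2) + 0.4·(11) + 0.4·(12) = 8.8; E[Offer high] = 1. Best-responding. ✓
The seller (reservation value low), facing Offer low: Counter gives -8, Accept gives 14, Walk away gives 9. Proposed Accept is best. ✓
The seller (reservation value moderate), facing Offer low: Counter gives 7, Accept gives -6, Walk away gives -4. Proposed Counter is best. ✓
The seller (reservation value high), facing Offer low: Counter gives 8, Accept gives -4, Walk away gives 9. Proposed Walk away is best. ✓

Yes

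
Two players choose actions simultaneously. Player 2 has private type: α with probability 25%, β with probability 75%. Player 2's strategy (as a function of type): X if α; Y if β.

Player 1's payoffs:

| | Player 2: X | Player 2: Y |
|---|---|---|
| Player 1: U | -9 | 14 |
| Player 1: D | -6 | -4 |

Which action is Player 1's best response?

E[U] = 0.25·(-9) + 0.75·(14) = 8.25
E[D] = 0.25·(-6) + 0.75·(-4) = -4.5
Best response: U (8.25 is the largest).

U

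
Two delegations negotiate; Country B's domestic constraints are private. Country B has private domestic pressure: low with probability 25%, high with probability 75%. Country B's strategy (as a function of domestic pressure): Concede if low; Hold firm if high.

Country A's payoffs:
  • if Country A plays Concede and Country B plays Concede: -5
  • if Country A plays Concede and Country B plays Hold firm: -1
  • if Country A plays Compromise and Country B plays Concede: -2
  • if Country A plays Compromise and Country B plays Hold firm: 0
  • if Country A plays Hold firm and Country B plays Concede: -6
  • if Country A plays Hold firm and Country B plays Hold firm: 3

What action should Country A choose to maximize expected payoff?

Hold firm

Compute Country A's expected payoff for each action, taking the expectation over Country B's type.
E[Concede] = 0.25·(-5) + 0.75·(-1) = -2
E[Compromise] = 0.25·(-2) + 0.75·(0) = -0.5
E[Hold firm] = 0.25·(-6) + 0.75·(3) = 0.75
Best response: Hold firm (0.75 is the largest).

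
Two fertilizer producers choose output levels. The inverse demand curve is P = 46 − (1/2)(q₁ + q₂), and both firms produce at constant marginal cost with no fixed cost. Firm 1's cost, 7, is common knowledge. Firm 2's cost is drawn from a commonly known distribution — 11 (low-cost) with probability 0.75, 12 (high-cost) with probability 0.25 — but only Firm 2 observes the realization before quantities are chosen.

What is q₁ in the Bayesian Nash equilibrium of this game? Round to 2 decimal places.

Type-c best response for Firm 2: q₂(c) = (46 − c) − q₁/2.
Firm 1 maximizes expected profit; its first-order condition is 46 − q₁ − (1/2)E[q₂] − 7 = 0.
Substituting E[q₂] and solving: E[c₂] = 11.25, so q₁ = (46 − 2·7 + 11.25)/(3/2) = 28.8333.

28.83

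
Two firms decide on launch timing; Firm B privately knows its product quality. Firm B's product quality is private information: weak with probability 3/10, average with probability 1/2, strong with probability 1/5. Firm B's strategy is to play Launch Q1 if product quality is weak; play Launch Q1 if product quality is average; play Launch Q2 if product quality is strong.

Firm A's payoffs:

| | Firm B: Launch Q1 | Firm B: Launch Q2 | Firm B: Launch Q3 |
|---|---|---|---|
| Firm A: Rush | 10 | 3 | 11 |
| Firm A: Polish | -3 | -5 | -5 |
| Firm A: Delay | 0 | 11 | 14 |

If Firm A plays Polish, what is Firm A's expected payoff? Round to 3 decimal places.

E[Polish] = 3/10·(-3) + 1/2·(-3) + 1/5·(-5) = (-9/10) + (-3/2) + (-1) = -17/5

-3.400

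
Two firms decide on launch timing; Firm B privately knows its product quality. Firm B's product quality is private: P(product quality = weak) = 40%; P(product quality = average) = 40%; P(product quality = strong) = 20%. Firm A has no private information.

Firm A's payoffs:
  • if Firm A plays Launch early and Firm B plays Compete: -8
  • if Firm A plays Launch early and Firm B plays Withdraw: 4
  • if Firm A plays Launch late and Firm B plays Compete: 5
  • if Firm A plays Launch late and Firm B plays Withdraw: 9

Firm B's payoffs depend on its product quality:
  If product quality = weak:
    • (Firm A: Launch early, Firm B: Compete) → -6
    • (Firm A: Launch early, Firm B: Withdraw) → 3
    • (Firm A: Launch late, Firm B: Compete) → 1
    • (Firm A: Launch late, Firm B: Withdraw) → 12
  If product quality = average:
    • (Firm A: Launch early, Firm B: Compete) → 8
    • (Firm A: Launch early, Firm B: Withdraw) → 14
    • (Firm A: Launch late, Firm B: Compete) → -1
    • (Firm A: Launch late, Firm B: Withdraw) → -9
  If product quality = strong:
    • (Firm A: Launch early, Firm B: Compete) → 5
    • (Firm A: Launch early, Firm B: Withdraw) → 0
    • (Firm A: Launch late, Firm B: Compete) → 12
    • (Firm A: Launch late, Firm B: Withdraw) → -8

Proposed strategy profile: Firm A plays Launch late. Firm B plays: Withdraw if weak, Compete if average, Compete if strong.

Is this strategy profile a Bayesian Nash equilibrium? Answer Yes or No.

Yes

Firm A plays Launch late: E[Launch late] = 0.4·(9) + 0.4·(5) + 0.2·(5) = 6.6; E[Launch early] = -3.2. Best-responding. ✓
Firm B (product quality weak), facing Launch late: Compete gives 1, Withdraw gives 12. Proposed Withdraw is best. ✓
Firm B (product quality average), facing Launch late: Compete gives -1, Withdraw gives -9. Proposed Compete is best. ✓
Firm B (product quality strong), facing Launch late: Compete gives 12, Withdraw gives -8. Proposed Compete is best. ✓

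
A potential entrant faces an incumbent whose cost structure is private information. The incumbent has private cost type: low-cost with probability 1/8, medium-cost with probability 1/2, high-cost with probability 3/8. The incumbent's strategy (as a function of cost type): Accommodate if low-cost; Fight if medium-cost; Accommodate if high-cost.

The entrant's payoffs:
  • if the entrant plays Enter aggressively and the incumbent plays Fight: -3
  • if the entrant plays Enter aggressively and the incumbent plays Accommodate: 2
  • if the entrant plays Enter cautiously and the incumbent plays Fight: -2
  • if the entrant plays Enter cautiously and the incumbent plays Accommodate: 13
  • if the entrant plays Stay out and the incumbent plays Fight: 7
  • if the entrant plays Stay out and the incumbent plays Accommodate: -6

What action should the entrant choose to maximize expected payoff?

Enter cautiously

E[Enter aggressively] = 1/8·(2) + 1/2·(-3) + 3/8·(2) = -1/2
E[Enter cautiously] = 1/8·(13) + 1/2·(-2) + 3/8·(13) = 11/2
E[Stay out] = 1/8·(-6) + 1/2·(7) + 3/8·(-6) = 1/2
Best response: Enter cautiously (11/2 is the largest).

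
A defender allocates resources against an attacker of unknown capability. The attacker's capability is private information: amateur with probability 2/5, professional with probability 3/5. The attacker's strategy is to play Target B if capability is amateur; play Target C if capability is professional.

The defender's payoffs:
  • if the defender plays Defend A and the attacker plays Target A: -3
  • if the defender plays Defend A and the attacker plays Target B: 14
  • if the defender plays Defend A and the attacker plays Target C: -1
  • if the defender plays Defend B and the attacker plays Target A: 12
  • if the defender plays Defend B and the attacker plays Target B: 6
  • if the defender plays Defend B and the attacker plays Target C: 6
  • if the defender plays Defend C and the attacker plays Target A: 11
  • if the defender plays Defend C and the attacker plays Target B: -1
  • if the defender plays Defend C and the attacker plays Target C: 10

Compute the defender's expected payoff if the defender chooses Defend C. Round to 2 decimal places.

5.60

Take the expectation over the attacker's capability, weighting each type's action by its prior probability.
E[Defend C] = 2/5·(-1) + 3/5·10 = (-2/5) + 6 = 28/5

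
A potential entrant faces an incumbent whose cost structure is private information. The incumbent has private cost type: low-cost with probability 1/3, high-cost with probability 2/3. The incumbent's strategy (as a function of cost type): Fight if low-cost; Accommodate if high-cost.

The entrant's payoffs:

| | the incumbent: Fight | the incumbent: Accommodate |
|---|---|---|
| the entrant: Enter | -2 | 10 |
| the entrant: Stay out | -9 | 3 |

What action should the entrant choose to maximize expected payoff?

Compute the entrant's expected payoff for each action, taking the expectation over the incumbent's type.
E[Enter] = 1/3·(-2) + 2/3·(10) = 6
E[Stay out] = 1/3·(-9) + 2/3·(3) = -1
Best response: Enter (6 is the largest).

Enter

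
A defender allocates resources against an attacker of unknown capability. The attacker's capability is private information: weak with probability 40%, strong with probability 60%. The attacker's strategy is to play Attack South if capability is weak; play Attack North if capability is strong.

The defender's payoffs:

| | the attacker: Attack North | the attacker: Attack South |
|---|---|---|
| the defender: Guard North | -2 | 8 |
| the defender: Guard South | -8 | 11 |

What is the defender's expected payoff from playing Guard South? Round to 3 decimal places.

E[Guard South] = 0.4·11 + 0.6·(-8) = 4.4 + (-4.8) = -0.4

-0.400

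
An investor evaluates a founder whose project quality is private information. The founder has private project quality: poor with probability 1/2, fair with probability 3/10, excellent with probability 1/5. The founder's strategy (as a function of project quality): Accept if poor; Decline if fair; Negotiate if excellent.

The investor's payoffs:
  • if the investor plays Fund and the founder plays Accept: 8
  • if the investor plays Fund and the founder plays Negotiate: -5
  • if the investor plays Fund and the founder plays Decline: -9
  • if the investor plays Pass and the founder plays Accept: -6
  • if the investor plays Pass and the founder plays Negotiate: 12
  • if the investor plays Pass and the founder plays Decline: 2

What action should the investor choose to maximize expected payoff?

E[Fund] = 1/2·(8) + 3/10·(-9) + 1/5·(-5) = 3/10
E[Pass] = 1/2·(-6) + 3/10·(2) + 1/5·(12) = 0
Best response: Fund (3/10 is the largest).

Fund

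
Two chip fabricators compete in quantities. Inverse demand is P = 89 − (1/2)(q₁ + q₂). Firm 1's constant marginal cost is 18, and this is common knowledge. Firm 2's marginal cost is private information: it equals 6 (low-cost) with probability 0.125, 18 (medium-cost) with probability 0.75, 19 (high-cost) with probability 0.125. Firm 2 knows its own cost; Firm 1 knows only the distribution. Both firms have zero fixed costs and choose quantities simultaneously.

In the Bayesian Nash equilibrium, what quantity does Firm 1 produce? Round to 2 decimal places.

46.42

Firm 2 with cost c maximizes (89 − (1/2)(q₁+q₂) − c)·q₂, giving q₂(c) = (89 − c − (1/2)q₁).
E[c₂] = 0.125·6 + 0.75·18 + 0.125·19 = 16.625
Firm 1's FOC against E[q₂] yields q₁ = (89 − 2·18 + E[c₂])/(3/2) = (89 − 36 + 16.625)/(3/2) = 46.4167.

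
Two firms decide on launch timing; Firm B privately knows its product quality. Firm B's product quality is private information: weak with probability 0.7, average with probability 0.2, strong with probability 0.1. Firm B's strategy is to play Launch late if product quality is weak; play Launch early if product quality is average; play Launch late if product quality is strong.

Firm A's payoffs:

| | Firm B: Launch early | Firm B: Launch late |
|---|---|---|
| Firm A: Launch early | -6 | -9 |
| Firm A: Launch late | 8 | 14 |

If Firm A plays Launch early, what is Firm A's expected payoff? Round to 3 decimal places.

E[Launch early] = 0.7·(-9) + 0.2·(-6) + 0.1·(-9) = (-6.3) + (-1.2) + (-0.9) = -8.4

-8.400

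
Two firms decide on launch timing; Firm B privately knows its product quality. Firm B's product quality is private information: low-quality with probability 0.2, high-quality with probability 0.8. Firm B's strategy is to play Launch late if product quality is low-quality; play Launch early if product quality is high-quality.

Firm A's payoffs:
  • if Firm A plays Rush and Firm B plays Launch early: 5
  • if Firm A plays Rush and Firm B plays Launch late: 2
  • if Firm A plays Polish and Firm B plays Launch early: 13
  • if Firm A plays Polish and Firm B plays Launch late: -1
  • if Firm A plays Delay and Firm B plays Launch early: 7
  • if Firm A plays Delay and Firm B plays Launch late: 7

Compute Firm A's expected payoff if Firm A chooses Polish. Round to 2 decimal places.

E[Polish] = 0.2·(-1) + 0.8·13 = (-0.2) + 10.4 = 10.2

10.20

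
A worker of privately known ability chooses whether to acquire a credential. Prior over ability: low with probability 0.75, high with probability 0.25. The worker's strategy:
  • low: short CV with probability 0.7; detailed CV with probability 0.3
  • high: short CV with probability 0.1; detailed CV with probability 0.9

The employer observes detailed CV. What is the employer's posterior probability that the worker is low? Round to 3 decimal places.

Apply Bayes' rule using the sender's strategy as the likelihood.
P(detailed CV) = 0.75·0.3 + 0.25·0.9 = 0.45
P(low | detailed CV) = (0.75·0.3) / 0.45 = 0.225 / 0.45 = 0.5

0.500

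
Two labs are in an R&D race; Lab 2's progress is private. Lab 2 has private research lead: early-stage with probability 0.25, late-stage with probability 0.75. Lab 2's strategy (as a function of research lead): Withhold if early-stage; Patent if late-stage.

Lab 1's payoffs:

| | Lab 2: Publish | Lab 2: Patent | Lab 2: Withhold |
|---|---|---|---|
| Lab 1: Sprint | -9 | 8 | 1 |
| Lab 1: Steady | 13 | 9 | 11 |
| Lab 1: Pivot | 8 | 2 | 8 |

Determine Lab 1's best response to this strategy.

Steady

E[Sprint] = 0.25·(1) + 0.75·(8) = 6.25
E[Steady] = 0.25·(11) + 0.75·(9) = 9.5
E[Pivot] = 0.25·(8) + 0.75·(2) = 3.5
Best response: Steady (9.5 is the largest).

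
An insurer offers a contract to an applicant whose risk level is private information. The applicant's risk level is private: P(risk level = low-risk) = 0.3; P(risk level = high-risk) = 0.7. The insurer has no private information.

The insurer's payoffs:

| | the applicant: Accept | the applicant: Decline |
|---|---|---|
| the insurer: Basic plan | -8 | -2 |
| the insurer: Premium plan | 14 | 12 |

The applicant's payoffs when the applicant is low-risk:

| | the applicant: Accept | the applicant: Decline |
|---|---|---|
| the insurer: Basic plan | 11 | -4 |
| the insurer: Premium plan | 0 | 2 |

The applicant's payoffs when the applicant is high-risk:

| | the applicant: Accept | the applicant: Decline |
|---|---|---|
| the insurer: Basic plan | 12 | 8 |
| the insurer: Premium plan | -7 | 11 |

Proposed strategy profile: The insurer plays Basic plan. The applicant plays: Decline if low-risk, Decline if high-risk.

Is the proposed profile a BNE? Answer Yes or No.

No

The insurer plays Basic plan: E[Basic plan] = 0.3·(-2) + 0.7·(-2) = -2; E[Premium plan] = 12. Not best-responding. ✗
The applicant (risk level low-risk), facing Basic plan: Accept gives 11, Decline gives -4. Proposed Decline is not best — profitable deviation exists. ✗
The applicant (risk level high-risk), facing Basic plan: Accept gives 12, Decline gives 8. Proposed Decline is not best — profitable deviation exists. ✗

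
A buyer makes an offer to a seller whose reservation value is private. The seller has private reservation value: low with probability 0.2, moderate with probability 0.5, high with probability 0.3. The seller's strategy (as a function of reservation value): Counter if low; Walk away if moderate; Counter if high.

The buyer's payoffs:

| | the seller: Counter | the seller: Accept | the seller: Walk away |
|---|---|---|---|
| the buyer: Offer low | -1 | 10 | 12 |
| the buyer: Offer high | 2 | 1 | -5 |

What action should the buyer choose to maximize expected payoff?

E[Offer low] = 0.2·(-1) + 0.5·(12) + 0.3·(-1) = 5.5
E[Offer high] = 0.2·(2) + 0.5·(-5) + 0.3·(2) = -1.5
Best response: Offer low (5.5 is the largest).

Offer low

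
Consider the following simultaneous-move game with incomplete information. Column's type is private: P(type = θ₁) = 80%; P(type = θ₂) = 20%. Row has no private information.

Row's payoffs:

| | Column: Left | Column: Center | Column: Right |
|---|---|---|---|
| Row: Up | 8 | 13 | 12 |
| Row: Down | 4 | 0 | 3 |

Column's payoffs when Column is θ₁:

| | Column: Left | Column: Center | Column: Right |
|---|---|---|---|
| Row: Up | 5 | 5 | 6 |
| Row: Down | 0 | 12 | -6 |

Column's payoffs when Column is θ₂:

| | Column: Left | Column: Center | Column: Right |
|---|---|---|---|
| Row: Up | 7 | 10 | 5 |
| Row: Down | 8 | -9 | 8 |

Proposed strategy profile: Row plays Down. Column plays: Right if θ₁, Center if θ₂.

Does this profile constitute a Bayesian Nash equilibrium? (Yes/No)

Row plays Down: E[Down] = 0.8·(3) + 0.2·(0) = 2.4; E[Up] = 12.2. Not best-responding. ✗
Column (type θ₁), facing Down: Left gives 0, Center gives 12, Right gives -6. Proposed Right is not best — profitable deviation exists. ✗
Column (type θ₂), facing Down: Left gives 8, Center gives -9, Right gives 8. Proposed Center is not best — profitable deviation exists. ✗

No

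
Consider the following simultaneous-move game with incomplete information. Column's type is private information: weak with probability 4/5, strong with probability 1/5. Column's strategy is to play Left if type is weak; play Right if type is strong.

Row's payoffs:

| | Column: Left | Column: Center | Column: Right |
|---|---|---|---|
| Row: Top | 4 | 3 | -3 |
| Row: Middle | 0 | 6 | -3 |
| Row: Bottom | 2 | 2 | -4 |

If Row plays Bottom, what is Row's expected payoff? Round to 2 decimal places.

Take the expectation over Column's type, weighting each type's action by its prior probability.
E[Bottom] = 4/5·2 + 1/5·(-4) = 8/5 + (-4/5) = 4/5

0.80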